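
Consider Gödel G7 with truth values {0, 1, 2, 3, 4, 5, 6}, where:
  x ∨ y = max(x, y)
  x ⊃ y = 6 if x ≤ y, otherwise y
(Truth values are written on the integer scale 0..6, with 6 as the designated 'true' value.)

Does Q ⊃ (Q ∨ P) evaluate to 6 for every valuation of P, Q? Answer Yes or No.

At P = 0, Q = 4, for instance:
Q ∨ P = 4 ∨ 0 = 4
Q ⊃ (Q ∨ P) = 4 ⊃ 4 = 6
and checking the remaining 48 assignments likewise gives ≥ 6 in every case.

Yes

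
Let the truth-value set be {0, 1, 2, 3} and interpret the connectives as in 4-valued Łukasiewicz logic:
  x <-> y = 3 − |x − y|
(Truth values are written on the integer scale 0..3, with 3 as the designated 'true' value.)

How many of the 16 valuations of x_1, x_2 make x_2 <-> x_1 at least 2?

10

x_1 = 0, x_2 = 0 ↦ 3  ≥
x_1 = 0, x_2 = 1 ↦ 2  ≥
x_1 = 0, x_2 = 2 ↦ 1  <
x_1 = 0, x_2 = 3 ↦ 0  <
x_1 = 1, x_2 = 0 ↦ 2  ≥
x_1 = 1, x_2 = 1 ↦ 3  ≥
x_1 = 1, x_2 = 2 ↦ 2  ≥
x_1 = 1, x_2 = 3 ↦ 1  <
x_1 = 2, x_2 = 0 ↦ 1  <
x_1 = 2, x_2 = 1 ↦ 2  ≥
x_1 = 2, x_2 = 2 ↦ 3  ≥
x_1 = 2, x_2 = 3 ↦ 2  ≥
x_1 = 3, x_2 = 0 ↦ 0  <
x_1 = 3, x_2 = 1 ↦ 1  <
x_1 = 3, x_2 = 2 ↦ 2  ≥
x_1 = 3, x_2 = 3 ↦ 3  ≥
So 10 of the 16 assignments meet the threshold.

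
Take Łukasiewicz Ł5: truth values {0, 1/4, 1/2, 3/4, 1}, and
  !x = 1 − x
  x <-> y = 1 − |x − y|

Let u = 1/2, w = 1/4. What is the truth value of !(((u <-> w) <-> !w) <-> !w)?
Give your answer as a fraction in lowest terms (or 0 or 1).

u <-> w = 1/2 <-> 1/4 = 3/4
!w = !1/4 = 3/4
(u <-> w) <-> !w = 3/4 <-> 3/4 = 1
!w = !1/4 = 3/4
((u <-> w) <-> !w) <-> !w = 1 <-> 3/4 = 3/4
!(((u <-> w) <-> !w) <-> !w) = !3/4 = 1/4

1/4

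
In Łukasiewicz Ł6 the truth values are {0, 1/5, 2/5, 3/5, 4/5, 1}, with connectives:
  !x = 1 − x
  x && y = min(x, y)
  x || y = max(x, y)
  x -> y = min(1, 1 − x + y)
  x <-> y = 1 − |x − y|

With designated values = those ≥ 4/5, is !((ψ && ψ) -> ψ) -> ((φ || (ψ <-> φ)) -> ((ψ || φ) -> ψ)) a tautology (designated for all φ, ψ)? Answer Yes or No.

At φ = 2/5, ψ = 4/5, for instance:
ψ && ψ = 4/5 && 4/5 = 4/5
(ψ && ψ) -> ψ = 4/5 -> 4/5 = 1
!((ψ && ψ) -> ψ) = !1 = 0
ψ <-> φ = 4/5 <-> 2/5 = 3/5
φ || (ψ <-> φ) = 2/5 || 3/5 = 3/5
ψ || φ = 4/5 || 2/5 = 4/5
(ψ || φ) -> ψ = 4/5 -> 4/5 = 1
(φ || (ψ <-> φ)) -> ((ψ || φ) -> ψ) = 3/5 -> 1 = 1
!((ψ && ψ) -> ψ) -> ((φ || (ψ <-> φ)) -> ((ψ || φ) -> ψ)) = 0 -> 1 = 1
and checking the remaining 35 assignments likewise gives ≥ 4/5 in every case.

Yes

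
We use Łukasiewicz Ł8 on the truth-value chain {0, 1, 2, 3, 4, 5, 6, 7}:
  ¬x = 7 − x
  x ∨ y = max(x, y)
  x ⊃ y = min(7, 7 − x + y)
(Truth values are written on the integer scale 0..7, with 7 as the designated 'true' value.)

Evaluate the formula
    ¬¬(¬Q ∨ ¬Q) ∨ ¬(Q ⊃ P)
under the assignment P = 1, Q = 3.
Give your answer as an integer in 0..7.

¬Q = ¬3 = 4
¬Q = ¬3 = 4
¬Q ∨ ¬Q = 4 ∨ 4 = 4
¬(¬Q ∨ ¬Q) = ¬4 = 3
¬¬(¬Q ∨ ¬Q) = ¬3 = 4
Q ⊃ P = 3 ⊃ 1 = 5
¬(Q ⊃ P) = ¬5 = 2
¬¬(¬Q ∨ ¬Q) ∨ ¬(Q ⊃ P) = 4 ∨ 2 = 4

4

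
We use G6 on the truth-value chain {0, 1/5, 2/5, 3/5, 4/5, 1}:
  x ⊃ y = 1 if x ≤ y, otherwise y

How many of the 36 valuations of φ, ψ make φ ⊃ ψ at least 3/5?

value 1: 21 assignments (counts)
value 4/5: 1 assignment (counts)
value 3/5: 2 assignments (counts)
value 2/5: 3 assignments
value 1/5: 4 assignments
value 0: 5 assignments
So 24 of the 36 assignments meet the threshold.

24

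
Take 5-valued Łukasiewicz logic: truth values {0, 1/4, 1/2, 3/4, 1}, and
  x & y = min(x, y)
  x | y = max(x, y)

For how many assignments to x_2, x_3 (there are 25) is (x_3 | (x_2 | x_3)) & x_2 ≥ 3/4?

value 1: 5 assignments (counts)
value 3/4: 5 assignments (counts)
value 1/2: 5 assignments
value 1/4: 5 assignments
value 0: 5 assignments
So 10 of the 25 assignments meet the threshold.

10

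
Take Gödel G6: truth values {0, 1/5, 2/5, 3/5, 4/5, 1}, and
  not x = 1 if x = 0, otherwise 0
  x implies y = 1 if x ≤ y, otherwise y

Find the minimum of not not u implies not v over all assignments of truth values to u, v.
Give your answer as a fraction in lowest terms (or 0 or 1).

Take u = 1/5, v = 1/5:
not u = not 1/5 = 0
not not u = not 0 = 1
not v = not 1/5 = 0
not not u implies not v = 1 implies 0 = 0
No assignment yields a value below 0, so this is the minimum.

0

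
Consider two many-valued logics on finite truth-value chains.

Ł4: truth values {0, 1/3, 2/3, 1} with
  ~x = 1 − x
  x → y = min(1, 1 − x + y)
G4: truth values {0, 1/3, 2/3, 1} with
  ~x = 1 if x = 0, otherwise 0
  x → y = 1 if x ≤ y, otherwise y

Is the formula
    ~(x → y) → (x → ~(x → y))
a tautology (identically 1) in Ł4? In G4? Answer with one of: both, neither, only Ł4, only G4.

both

In Ł4: every assignment gives 1 — tautology.
In G4: every assignment gives 1 — tautology.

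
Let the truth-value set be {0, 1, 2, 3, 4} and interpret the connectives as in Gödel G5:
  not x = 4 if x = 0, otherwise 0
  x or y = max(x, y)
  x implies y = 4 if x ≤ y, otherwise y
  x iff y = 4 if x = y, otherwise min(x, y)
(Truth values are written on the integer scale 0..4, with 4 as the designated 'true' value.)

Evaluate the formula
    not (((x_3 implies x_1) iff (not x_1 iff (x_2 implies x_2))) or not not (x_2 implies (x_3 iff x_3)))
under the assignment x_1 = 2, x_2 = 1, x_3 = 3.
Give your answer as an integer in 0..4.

x_3 implies x_1 = 3 implies 2 = 2
not x_1 = not 2 = 0
x_2 implies x_2 = 1 implies 1 = 4
not x_1 iff (x_2 implies x_2) = 0 iff 4 = 0
(x_3 implies x_1) iff (not x_1 iff (x_2 implies x_2)) = 2 iff 0 = 0
x_3 iff x_3 = 3 iff 3 = 4
x_2 implies (x_3 iff x_3) = 1 implies 4 = 4
not (x_2 implies (x_3 iff x_3)) = not 4 = 0
not not (x_2 implies (x_3 iff x_3)) = not 0 = 4
((x_3 implies x_1) iff (not x_1 iff (x_2 implies x_2))) or not not (x_2 implies (x_3 iff x_3)) = 0 or 4 = 4
not (((x_3 implies x_1) iff (not x_1 iff (x_2 implies x_2))) or not not (x_2 implies (x_3 iff x_3))) = not 4 = 0

0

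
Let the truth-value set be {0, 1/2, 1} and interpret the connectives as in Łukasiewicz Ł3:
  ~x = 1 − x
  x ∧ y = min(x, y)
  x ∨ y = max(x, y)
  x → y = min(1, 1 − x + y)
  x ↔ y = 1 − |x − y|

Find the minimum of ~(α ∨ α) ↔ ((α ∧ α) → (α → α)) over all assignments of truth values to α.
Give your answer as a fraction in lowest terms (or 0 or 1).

Take α = 1:
α ∨ α = 1 ∨ 1 = 1
~(α ∨ α) = ~1 = 0
α ∧ α = 1 ∧ 1 = 1
α → α = 1 → 1 = 1
(α ∧ α) → (α → α) = 1 → 1 = 1
~(α ∨ α) ↔ ((α ∧ α) → (α → α)) = 0 ↔ 1 = 0
No assignment yields a value below 0, so this is the minimum.

0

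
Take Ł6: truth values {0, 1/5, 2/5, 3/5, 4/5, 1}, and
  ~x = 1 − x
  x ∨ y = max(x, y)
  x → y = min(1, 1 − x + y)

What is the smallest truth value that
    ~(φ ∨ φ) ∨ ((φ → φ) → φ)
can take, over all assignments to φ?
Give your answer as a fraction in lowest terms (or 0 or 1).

3/5

Take φ = 2/5:
φ ∨ φ = 2/5 ∨ 2/5 = 2/5
~(φ ∨ φ) = ~2/5 = 3/5
φ → φ = 2/5 → 2/5 = 1
(φ → φ) → φ = 1 → 2/5 = 2/5
~(φ ∨ φ) ∨ ((φ → φ) → φ) = 3/5 ∨ 2/5 = 3/5
No assignment yields a value below 3/5, so this is the minimum.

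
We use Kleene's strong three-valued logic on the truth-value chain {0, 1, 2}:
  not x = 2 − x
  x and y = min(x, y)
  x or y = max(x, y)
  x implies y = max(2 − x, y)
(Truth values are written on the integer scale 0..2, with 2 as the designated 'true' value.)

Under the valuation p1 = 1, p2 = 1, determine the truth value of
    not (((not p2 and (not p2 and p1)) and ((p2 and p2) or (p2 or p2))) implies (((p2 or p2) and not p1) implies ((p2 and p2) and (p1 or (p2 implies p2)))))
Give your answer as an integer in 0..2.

not p2 = not 1 = 1
not p2 = not 1 = 1
not p2 and p1 = 1 and 1 = 1
not p2 and (not p2 and p1) = 1 and 1 = 1
p2 and p2 = 1 and 1 = 1
p2 or p2 = 1 or 1 = 1
(p2 and p2) or (p2 or p2) = 1 or 1 = 1
(not p2 and (not p2 and p1)) and ((p2 and p2) or (p2 or p2)) = 1 and 1 = 1
p2 or p2 = 1 or 1 = 1
not p1 = not 1 = 1
(p2 or p2) and not p1 = 1 and 1 = 1
p2 and p2 = 1 and 1 = 1
p2 implies p2 = 1 implies 1 = 1
p1 or (p2 implies p2) = 1 or 1 = 1
(p2 and p2) and (p1 or (p2 implies p2)) = 1 and 1 = 1
((p2 or p2) and not p1) implies ((p2 and p2) and (p1 or (p2 implies p2))) = 1 implies 1 = 1
((not p2 and (not p2 and p1)) and ((p2 and p2) or (p2 or p2))) implies (((p2 or p2) and not p1) implies ((p2 and p2) and (p1 or (p2 implies p2)))) = 1 implies 1 = 1
not (((not p2 and (not p2 and p1)) and ((p2 and p2) or (p2 or p2))) implies (((p2 or p2) and not p1) implies ((p2 and p2) and (p1 or (p2 implies p2))))) = not 1 = 1

1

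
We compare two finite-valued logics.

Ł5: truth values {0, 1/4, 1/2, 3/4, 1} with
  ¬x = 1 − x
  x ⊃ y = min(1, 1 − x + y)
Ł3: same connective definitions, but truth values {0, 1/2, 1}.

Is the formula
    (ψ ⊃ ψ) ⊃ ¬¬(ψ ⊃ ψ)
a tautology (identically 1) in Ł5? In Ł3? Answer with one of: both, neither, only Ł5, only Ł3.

both

In Ł5: every assignment gives 1 — tautology.
In Ł3: every assignment gives 1 — tautology.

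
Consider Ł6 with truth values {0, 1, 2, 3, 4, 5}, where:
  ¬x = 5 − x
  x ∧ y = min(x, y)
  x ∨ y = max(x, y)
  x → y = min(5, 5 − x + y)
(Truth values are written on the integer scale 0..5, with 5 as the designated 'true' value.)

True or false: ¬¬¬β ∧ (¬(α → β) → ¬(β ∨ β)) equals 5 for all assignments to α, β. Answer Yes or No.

No

Counterexample: take α = 0, β = 1.
¬β = ¬1 = 4
¬¬β = ¬4 = 1
¬¬¬β = ¬1 = 4
α → β = 0 → 1 = 5
¬(α → β) = ¬5 = 0
β ∨ β = 1 ∨ 1 = 1
¬(β ∨ β) = ¬1 = 4
¬(α → β) → ¬(β ∨ β) = 0 → 4 = 5
¬¬¬β ∧ (¬(α → β) → ¬(β ∨ β)) = 4 ∧ 5 = 4
This gives 4 ≠ 5.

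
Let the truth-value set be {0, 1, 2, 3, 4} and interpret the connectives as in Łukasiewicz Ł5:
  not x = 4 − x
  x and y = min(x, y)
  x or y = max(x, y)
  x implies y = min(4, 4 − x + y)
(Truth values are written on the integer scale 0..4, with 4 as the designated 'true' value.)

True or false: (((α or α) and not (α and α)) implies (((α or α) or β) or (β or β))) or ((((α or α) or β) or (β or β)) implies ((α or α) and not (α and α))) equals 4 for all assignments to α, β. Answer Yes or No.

At α = 4, β = 2, for instance:
α or α = 4 or 4 = 4
α and α = 4 and 4 = 4
not (α and α) = not 4 = 0
(α or α) and not (α and α) = 4 and 0 = 0
α or α = 4 or 4 = 4
(α or α) or β = 4 or 2 = 4
β or β = 2 or 2 = 2
((α or α) or β) or (β or β) = 4 or 2 = 4
((α or α) and not (α and α)) implies (((α or α) or β) or (β or β)) = 0 implies 4 = 4
(((α or α) or β) or (β or β)) implies ((α or α) and not (α and α)) = 4 implies 0 = 0
(((α or α) and not (α and α)) implies (((α or α) or β) or (β or β))) or ((((α or α) or β) or (β or β)) implies ((α or α) and not (α and α))) = 4 or 0 = 4
and checking the remaining 24 assignments likewise gives ≥ 4 in every case.

Yes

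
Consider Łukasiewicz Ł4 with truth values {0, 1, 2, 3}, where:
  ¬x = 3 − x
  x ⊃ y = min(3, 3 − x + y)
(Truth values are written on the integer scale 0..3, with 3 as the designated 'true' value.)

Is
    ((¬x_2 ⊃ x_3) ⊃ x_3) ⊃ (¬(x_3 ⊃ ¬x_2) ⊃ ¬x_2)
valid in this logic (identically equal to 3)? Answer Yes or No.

No

Counterexample: take x_2 = 2, x_3 = 3.
¬x_2 = ¬2 = 1
¬x_2 ⊃ x_3 = 1 ⊃ 3 = 3
(¬x_2 ⊃ x_3) ⊃ x_3 = 3 ⊃ 3 = 3
¬x_2 = ¬2 = 1
x_3 ⊃ ¬x_2 = 3 ⊃ 1 = 1
¬(x_3 ⊃ ¬x_2) = ¬1 = 2
¬(x_3 ⊃ ¬x_2) ⊃ ¬x_2 = 2 ⊃ 1 = 2
((¬x_2 ⊃ x_3) ⊃ x_3) ⊃ (¬(x_3 ⊃ ¬x_2) ⊃ ¬x_2) = 3 ⊃ 2 = 2
This gives 2 ≠ 3.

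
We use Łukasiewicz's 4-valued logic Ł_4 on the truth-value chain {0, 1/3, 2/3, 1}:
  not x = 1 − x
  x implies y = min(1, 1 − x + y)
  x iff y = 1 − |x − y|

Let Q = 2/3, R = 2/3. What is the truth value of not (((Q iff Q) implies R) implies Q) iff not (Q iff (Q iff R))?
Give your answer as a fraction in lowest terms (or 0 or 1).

2/3

Q iff Q = 2/3 iff 2/3 = 1
(Q iff Q) implies R = 1 implies 2/3 = 2/3
((Q iff Q) implies R) implies Q = 2/3 implies 2/3 = 1
not (((Q iff Q) implies R) implies Q) = not 1 = 0
Q iff R = 2/3 iff 2/3 = 1
Q iff (Q iff R) = 2/3 iff 1 = 2/3
not (Q iff (Q iff R)) = not 2/3 = 1/3
not (((Q iff Q) implies R) implies Q) iff not (Q iff (Q iff R)) = 0 iff 1/3 = 2/3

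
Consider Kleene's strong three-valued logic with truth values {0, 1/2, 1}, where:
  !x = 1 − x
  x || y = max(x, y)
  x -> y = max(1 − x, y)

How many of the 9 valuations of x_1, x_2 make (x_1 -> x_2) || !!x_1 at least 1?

7

x_1 = 0, x_2 = 0 ↦ 1  ≥
x_1 = 0, x_2 = 1/2 ↦ 1  ≥
x_1 = 0, x_2 = 1 ↦ 1  ≥
x_1 = 1/2, x_2 = 0 ↦ 1/2  <
x_1 = 1/2, x_2 = 1/2 ↦ 1/2  <
x_1 = 1/2, x_2 = 1 ↦ 1  ≥
x_1 = 1, x_2 = 0 ↦ 1  ≥
x_1 = 1, x_2 = 1/2 ↦ 1  ≥
x_1 = 1, x_2 = 1 ↦ 1  ≥
So 7 of the 9 assignments meet the threshold.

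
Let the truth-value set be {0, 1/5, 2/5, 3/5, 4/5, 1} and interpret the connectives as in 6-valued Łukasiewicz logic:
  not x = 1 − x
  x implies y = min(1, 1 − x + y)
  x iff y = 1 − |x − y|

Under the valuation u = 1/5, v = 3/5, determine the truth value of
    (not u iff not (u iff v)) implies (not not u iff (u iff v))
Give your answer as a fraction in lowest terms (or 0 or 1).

1

not u = not 1/5 = 4/5
u iff v = 1/5 iff 3/5 = 3/5
not (u iff v) = not 3/5 = 2/5
not u iff not (u iff v) = 4/5 iff 2/5 = 3/5
not u = not 1/5 = 4/5
not not u = not 4/5 = 1/5
u iff v = 1/5 iff 3/5 = 3/5
not not u iff (u iff v) = 1/5 iff 3/5 = 3/5
(not u iff not (u iff v)) implies (not not u iff (u iff v)) = 3/5 implies 3/5 = 1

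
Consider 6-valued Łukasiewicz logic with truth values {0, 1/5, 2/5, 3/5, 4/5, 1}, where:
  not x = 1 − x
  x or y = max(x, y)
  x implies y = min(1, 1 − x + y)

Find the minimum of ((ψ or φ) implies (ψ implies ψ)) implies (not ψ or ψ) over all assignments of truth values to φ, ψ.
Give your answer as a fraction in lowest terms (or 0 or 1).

3/5

Take φ = 0, ψ = 2/5:
ψ or φ = 2/5 or 0 = 2/5
ψ implies ψ = 2/5 implies 2/5 = 1
(ψ or φ) implies (ψ implies ψ) = 2/5 implies 1 = 1
not ψ = not 2/5 = 3/5
not ψ or ψ = 3/5 or 2/5 = 3/5
((ψ or φ) implies (ψ implies ψ)) implies (not ψ or ψ) = 1 implies 3/5 = 3/5
No assignment yields a value below 3/5, so this is the minimum.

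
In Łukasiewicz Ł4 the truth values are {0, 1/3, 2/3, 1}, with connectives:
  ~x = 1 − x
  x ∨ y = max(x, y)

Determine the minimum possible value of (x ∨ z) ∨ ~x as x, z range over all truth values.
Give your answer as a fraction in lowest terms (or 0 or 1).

2/3

Take x = 1/3, z = 0:
x ∨ z = 1/3 ∨ 0 = 1/3
~x = ~1/3 = 2/3
(x ∨ z) ∨ ~x = 1/3 ∨ 2/3 = 2/3
No assignment yields a value below 2/3, so this is the minimum.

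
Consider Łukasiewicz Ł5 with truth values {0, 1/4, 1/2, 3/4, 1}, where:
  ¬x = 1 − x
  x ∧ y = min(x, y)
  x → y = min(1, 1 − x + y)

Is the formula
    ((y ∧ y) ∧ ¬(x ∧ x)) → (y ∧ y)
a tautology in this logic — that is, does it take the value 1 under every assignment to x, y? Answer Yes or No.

Yes

At x = 0, y = 1/2, for instance:
y ∧ y = 1/2 ∧ 1/2 = 1/2
x ∧ x = 0 ∧ 0 = 0
¬(x ∧ x) = ¬0 = 1
(y ∧ y) ∧ ¬(x ∧ x) = 1/2 ∧ 1 = 1/2
((y ∧ y) ∧ ¬(x ∧ x)) → (y ∧ y) = 1/2 → 1/2 = 1
and checking the remaining 24 assignments likewise gives ≥ 1 in every case.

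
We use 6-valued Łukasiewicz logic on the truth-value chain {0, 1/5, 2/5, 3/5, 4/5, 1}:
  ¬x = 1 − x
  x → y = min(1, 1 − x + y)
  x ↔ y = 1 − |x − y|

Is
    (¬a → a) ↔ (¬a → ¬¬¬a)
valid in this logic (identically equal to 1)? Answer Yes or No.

Counterexample: take a = 0.
¬a = ¬0 = 1
¬a → a = 1 → 0 = 0
¬a = ¬0 = 1
¬a = ¬0 = 1
¬¬a = ¬1 = 0
¬¬¬a = ¬0 = 1
¬a → ¬¬¬a = 1 → 1 = 1
(¬a → a) ↔ (¬a → ¬¬¬a) = 0 ↔ 1 = 0
This gives 0 ≠ 1.

No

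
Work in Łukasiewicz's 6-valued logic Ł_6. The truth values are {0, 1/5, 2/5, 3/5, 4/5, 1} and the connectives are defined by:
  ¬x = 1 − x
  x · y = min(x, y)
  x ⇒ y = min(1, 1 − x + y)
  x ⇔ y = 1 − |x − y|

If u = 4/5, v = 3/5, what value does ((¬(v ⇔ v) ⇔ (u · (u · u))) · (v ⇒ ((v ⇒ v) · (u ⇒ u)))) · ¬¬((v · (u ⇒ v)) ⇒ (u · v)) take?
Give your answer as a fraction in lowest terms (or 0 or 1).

v ⇔ v = 3/5 ⇔ 3/5 = 1
¬(v ⇔ v) = ¬1 = 0
u · u = 4/5 · 4/5 = 4/5
u · (u · u) = 4/5 · 4/5 = 4/5
¬(v ⇔ v) ⇔ (u · (u · u)) = 0 ⇔ 4/5 = 1/5
v ⇒ v = 3/5 ⇒ 3/5 = 1
u ⇒ u = 4/5 ⇒ 4/5 = 1
(v ⇒ v) · (u ⇒ u) = 1 · 1 = 1
v ⇒ ((v ⇒ v) · (u ⇒ u)) = 3/5 ⇒ 1 = 1
(¬(v ⇔ v) ⇔ (u · (u · u))) · (v ⇒ ((v ⇒ v) · (u ⇒ u))) = 1/5 · 1 = 1/5
u ⇒ v = 4/5 ⇒ 3/5 = 4/5
v · (u ⇒ v) = 3/5 · 4/5 = 3/5
u · v = 4/5 · 3/5 = 3/5
(v · (u ⇒ v)) ⇒ (u · v) = 3/5 ⇒ 3/5 = 1
¬((v · (u ⇒ v)) ⇒ (u · v)) = ¬1 = 0
¬¬((v · (u ⇒ v)) ⇒ (u · v)) = ¬0 = 1
((¬(v ⇔ v) ⇔ (u · (u · u))) · (v ⇒ ((v ⇒ v) · (u ⇒ u)))) · ¬¬((v · (u ⇒ v)) ⇒ (u · v)) = 1/5 · 1 = 1/5

1/5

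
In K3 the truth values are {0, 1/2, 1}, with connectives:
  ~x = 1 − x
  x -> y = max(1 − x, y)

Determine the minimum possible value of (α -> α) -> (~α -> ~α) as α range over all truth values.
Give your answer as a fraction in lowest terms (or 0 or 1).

1/2

Take α = 1/2:
α -> α = 1/2 -> 1/2 = 1/2
~α = ~1/2 = 1/2
~α = ~1/2 = 1/2
~α -> ~α = 1/2 -> 1/2 = 1/2
(α -> α) -> (~α -> ~α) = 1/2 -> 1/2 = 1/2
No assignment yields a value below 1/2, so this is the minimum.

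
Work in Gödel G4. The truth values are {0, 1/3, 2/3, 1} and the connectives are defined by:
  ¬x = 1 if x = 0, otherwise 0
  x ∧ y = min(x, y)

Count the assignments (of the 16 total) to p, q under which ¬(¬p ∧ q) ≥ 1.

p = 0, q = 0 ↦ 1  ≥
p = 0, q = 1/3 ↦ 0  <
p = 0, q = 2/3 ↦ 0  <
p = 0, q = 1 ↦ 0  <
p = 1/3, q = 0 ↦ 1  ≥
p = 1/3, q = 1/3 ↦ 1  ≥
p = 1/3, q = 2/3 ↦ 1  ≥
p = 1/3, q = 1 ↦ 1  ≥
p = 2/3, q = 0 ↦ 1  ≥
p = 2/3, q = 1/3 ↦ 1  ≥
p = 2/3, q = 2/3 ↦ 1  ≥
p = 2/3, q = 1 ↦ 1  ≥
p = 1, q = 0 ↦ 1  ≥
p = 1, q = 1/3 ↦ 1  ≥
p = 1, q = 2/3 ↦ 1  ≥
p = 1, q = 1 ↦ 1  ≥
So 13 of the 16 assignments meet the threshold.

13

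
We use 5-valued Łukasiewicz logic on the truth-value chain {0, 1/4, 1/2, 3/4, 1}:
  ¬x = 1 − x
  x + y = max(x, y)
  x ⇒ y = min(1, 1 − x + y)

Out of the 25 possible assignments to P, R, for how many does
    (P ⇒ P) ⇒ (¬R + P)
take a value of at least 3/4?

value 1: 9 assignments (counts)
value 3/4: 7 assignments (counts)
value 1/2: 5 assignments
value 1/4: 3 assignments
value 0: 1 assignment
So 16 of the 25 assignments meet the threshold.

16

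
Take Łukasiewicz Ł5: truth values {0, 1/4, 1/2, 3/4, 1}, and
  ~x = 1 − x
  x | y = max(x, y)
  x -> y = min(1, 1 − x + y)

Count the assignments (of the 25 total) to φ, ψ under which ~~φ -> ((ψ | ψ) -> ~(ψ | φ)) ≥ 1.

value 1: 17 assignments (counts)
value 3/4: 3 assignments
value 1/2: 2 assignments
value 1/4: 2 assignments
value 0: 1 assignment
So 17 of the 25 assignments meet the threshold.

17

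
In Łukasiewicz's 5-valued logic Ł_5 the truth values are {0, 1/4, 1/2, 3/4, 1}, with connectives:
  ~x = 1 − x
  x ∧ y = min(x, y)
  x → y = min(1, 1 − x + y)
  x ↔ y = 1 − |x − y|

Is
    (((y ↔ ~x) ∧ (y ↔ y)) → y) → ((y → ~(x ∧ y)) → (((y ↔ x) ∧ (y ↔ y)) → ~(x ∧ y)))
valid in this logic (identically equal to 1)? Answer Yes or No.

Counterexample: take x = 3/4, y = 3/4.
~x = ~3/4 = 1/4
y ↔ ~x = 3/4 ↔ 1/4 = 1/2
y ↔ y = 3/4 ↔ 3/4 = 1
(y ↔ ~x) ∧ (y ↔ y) = 1/2 ∧ 1 = 1/2
((y ↔ ~x) ∧ (y ↔ y)) → y = 1/2 → 3/4 = 1
x ∧ y = 3/4 ∧ 3/4 = 3/4
~(x ∧ y) = ~3/4 = 1/4
y → ~(x ∧ y) = 3/4 → 1/4 = 1/2
y ↔ x = 3/4 ↔ 3/4 = 1
y ↔ y = 3/4 ↔ 3/4 = 1
(y ↔ x) ∧ (y ↔ y) = 1 ∧ 1 = 1
x ∧ y = 3/4 ∧ 3/4 = 3/4
~(x ∧ y) = ~3/4 = 1/4
((y ↔ x) ∧ (y ↔ y)) → ~(x ∧ y) = 1 → 1/4 = 1/4
(y → ~(x ∧ y)) → (((y ↔ x) ∧ (y ↔ y)) → ~(x ∧ y)) = 1/2 → 1/4 = 3/4
(((y ↔ ~x) ∧ (y ↔ y)) → y) → ((y → ~(x ∧ y)) → (((y ↔ x) ∧ (y ↔ y)) → ~(x ∧ y))) = 1 → 3/4 = 3/4
This gives 3/4 ≠ 1.

No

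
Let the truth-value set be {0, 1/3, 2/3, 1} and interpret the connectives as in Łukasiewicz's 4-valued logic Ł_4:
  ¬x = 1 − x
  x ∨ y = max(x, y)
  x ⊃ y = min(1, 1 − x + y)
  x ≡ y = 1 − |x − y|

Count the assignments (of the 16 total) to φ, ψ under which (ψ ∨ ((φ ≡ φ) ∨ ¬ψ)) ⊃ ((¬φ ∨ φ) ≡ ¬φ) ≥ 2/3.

φ = 0, ψ = 0 ↦ 1  ≥
φ = 0, ψ = 1/3 ↦ 1  ≥
φ = 0, ψ = 2/3 ↦ 1  ≥
φ = 0, ψ = 1 ↦ 1  ≥
φ = 1/3, ψ = 0 ↦ 1  ≥
φ = 1/3, ψ = 1/3 ↦ 1  ≥
φ = 1/3, ψ = 2/3 ↦ 1  ≥
φ = 1/3, ψ = 1 ↦ 1  ≥
φ = 2/3, ψ = 0 ↦ 2/3  ≥
φ = 2/3, ψ = 1/3 ↦ 2/3  ≥
φ = 2/3, ψ = 2/3 ↦ 2/3  ≥
φ = 2/3, ψ = 1 ↦ 2/3  ≥
φ = 1, ψ = 0 ↦ 0  <
φ = 1, ψ = 1/3 ↦ 0  <
φ = 1, ψ = 2/3 ↦ 0  <
φ = 1, ψ = 1 ↦ 0  <
So 12 of the 16 assignments meet the threshold.

12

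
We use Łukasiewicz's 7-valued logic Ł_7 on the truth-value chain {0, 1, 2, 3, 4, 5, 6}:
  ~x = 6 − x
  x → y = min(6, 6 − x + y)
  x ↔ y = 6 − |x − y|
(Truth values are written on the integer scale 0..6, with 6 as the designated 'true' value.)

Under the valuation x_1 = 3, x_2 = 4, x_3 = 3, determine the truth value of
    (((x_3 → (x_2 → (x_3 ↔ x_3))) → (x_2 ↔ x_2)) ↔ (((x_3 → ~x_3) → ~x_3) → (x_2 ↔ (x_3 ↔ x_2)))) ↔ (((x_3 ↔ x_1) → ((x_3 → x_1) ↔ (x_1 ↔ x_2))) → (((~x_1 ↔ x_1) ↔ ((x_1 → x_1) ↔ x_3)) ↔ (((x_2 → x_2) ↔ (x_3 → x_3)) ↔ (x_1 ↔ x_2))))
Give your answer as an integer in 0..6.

x_3 ↔ x_3 = 3 ↔ 3 = 6
x_2 → (x_3 ↔ x_3) = 4 → 6 = 6
x_3 → (x_2 → (x_3 ↔ x_3)) = 3 → 6 = 6
x_2 ↔ x_2 = 4 ↔ 4 = 6
(x_3 → (x_2 → (x_3 ↔ x_3))) → (x_2 ↔ x_2) = 6 → 6 = 6
~x_3 = ~3 = 3
x_3 → ~x_3 = 3 → 3 = 6
~x_3 = ~3 = 3
(x_3 → ~x_3) → ~x_3 = 6 → 3 = 3
x_3 ↔ x_2 = 3 ↔ 4 = 5
x_2 ↔ (x_3 ↔ x_2) = 4 ↔ 5 = 5
((x_3 → ~x_3) → ~x_3) → (x_2 ↔ (x_3 ↔ x_2)) = 3 → 5 = 6
((x_3 → (x_2 → (x_3 ↔ x_3))) → (x_2 ↔ x_2)) ↔ (((x_3 → ~x_3) → ~x_3) → (x_2 ↔ (x_3 ↔ x_2))) = 6 ↔ 6 = 6
x_3 ↔ x_1 = 3 ↔ 3 = 6
x_3 → x_1 = 3 → 3 = 6
x_1 ↔ x_2 = 3 ↔ 4 = 5
(x_3 → x_1) ↔ (x_1 ↔ x_2) = 6 ↔ 5 = 5
(x_3 ↔ x_1) → ((x_3 → x_1) ↔ (x_1 ↔ x_2)) = 6 → 5 = 5
~x_1 = ~3 = 3
~x_1 ↔ x_1 = 3 ↔ 3 = 6
x_1 → x_1 = 3 → 3 = 6
(x_1 → x_1) ↔ x_3 = 6 ↔ 3 = 3
(~x_1 ↔ x_1) ↔ ((x_1 → x_1) ↔ x_3) = 6 ↔ 3 = 3
x_2 → x_2 = 4 → 4 = 6
x_3 → x_3 = 3 → 3 = 6
(x_2 → x_2) ↔ (x_3 → x_3) = 6 ↔ 6 = 6
x_1 ↔ x_2 = 3 ↔ 4 = 5
((x_2 → x_2) ↔ (x_3 → x_3)) ↔ (x_1 ↔ x_2) = 6 ↔ 5 = 5
((~x_1 ↔ x_1) ↔ ((x_1 → x_1) ↔ x_3)) ↔ (((x_2 → x_2) ↔ (x_3 → x_3)) ↔ (x_1 ↔ x_2)) = 3 ↔ 5 = 4
((x_3 ↔ x_1) → ((x_3 → x_1) ↔ (x_1 ↔ x_2))) → (((~x_1 ↔ x_1) ↔ ((x_1 → x_1) ↔ x_3)) ↔ (((x_2 → x_2) ↔ (x_3 → x_3)) ↔ (x_1 ↔ x_2))) = 5 → 4 = 5
(((x_3 → (x_2 → (x_3 ↔ x_3))) → (x_2 ↔ x_2)) ↔ (((x_3 → ~x_3) → ~x_3) → (x_2 ↔ (x_3 ↔ x_2)))) ↔ (((x_3 ↔ x_1) → ((x_3 → x_1) ↔ (x_1 ↔ x_2))) → (((~x_1 ↔ x_1) ↔ ((x_1 → x_1) ↔ x_3)) ↔ (((x_2 → x_2) ↔ (x_3 → x_3)) ↔ (x_1 ↔ x_2)))) = 6 ↔ 5 = 5

5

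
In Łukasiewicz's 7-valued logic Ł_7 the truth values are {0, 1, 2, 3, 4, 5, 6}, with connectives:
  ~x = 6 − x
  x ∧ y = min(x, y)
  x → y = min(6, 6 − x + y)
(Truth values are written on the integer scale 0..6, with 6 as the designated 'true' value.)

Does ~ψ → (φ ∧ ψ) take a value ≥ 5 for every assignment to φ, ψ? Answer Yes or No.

No

Counterexample: take φ = 0, ψ = 0.
~ψ = ~0 = 6
φ ∧ ψ = 0 ∧ 0 = 0
~ψ → (φ ∧ ψ) = 6 → 0 = 0
This gives 0, which is below 5.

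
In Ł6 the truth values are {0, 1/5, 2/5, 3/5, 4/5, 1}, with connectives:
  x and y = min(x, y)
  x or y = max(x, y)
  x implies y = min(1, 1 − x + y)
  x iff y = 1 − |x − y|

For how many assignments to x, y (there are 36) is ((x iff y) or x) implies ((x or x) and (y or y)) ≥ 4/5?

13

value 1: 6 assignments (counts)
value 4/5: 7 assignments (counts)
value 3/5: 8 assignments
value 2/5: 8 assignments
value 1/5: 5 assignments
value 0: 2 assignments
So 13 of the 36 assignments meet the threshold.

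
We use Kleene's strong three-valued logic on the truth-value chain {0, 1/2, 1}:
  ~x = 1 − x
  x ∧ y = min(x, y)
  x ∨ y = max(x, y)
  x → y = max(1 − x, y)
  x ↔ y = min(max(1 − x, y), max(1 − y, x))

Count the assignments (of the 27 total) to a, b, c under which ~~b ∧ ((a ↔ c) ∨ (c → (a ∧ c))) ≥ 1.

value 1: 4 assignments (counts)
value 1/2: 12 assignments
value 0: 11 assignments
So 4 of the 27 assignments meet the threshold.

4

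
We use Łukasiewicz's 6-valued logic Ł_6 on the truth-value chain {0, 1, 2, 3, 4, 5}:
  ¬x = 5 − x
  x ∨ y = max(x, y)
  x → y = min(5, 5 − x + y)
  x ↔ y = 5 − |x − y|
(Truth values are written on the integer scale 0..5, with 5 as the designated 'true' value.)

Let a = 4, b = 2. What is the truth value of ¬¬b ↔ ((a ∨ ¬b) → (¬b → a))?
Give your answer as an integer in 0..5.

2

¬b = ¬2 = 3
¬¬b = ¬3 = 2
¬b = ¬2 = 3
a ∨ ¬b = 4 ∨ 3 = 4
¬b = ¬2 = 3
¬b → a = 3 → 4 = 5
(a ∨ ¬b) → (¬b → a) = 4 → 5 = 5
¬¬b ↔ ((a ∨ ¬b) → (¬b → a)) = 2 ↔ 5 = 2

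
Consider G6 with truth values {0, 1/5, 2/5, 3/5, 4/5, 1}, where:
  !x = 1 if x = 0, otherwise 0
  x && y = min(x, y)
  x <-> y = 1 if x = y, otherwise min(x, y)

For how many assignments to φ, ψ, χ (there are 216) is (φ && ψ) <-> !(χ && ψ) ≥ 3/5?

value 1: 26 assignments (counts)
value 4/5: 3 assignments (counts)
value 3/5: 5 assignments (counts)
value 2/5: 7 assignments
value 1/5: 9 assignments
value 0: 166 assignments
So 34 of the 216 assignments meet the threshold.

34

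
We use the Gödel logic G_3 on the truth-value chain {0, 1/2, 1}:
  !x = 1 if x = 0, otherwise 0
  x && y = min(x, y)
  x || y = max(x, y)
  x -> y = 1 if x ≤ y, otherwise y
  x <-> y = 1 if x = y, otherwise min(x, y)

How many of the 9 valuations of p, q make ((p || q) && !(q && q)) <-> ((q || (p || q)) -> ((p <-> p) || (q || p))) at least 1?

p = 0, q = 0 ↦ 0  <
p = 0, q = 1/2 ↦ 0  <
p = 0, q = 1 ↦ 0  <
p = 1/2, q = 0 ↦ 1/2  <
p = 1/2, q = 1/2 ↦ 0  <
p = 1/2, q = 1 ↦ 0  <
p = 1, q = 0 ↦ 1  ≥
p = 1, q = 1/2 ↦ 0  <
p = 1, q = 1 ↦ 0  <
So 1 of the 9 assignments meets the threshold.

1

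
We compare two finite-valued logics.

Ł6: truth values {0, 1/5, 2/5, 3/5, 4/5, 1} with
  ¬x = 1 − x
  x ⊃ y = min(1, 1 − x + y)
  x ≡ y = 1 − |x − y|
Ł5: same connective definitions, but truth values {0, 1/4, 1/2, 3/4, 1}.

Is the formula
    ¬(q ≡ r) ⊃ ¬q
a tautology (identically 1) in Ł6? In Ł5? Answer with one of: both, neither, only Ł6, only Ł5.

neither

In Ł6: at q = 3/5, r = 0 the value is 4/5 — not a tautology.
In Ł5: at q = 3/4, r = 0 the value is 1/2 — not a tautology.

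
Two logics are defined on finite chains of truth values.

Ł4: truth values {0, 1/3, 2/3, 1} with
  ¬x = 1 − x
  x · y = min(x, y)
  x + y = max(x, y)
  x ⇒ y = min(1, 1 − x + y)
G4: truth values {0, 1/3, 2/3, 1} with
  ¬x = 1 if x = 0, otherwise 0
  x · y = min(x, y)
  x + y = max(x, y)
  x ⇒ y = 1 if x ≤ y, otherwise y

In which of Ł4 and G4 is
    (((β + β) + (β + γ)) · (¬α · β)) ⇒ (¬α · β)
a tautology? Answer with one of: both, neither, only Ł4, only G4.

In Ł4: every assignment gives 1 — tautology.
In G4: every assignment gives 1 — tautology.

both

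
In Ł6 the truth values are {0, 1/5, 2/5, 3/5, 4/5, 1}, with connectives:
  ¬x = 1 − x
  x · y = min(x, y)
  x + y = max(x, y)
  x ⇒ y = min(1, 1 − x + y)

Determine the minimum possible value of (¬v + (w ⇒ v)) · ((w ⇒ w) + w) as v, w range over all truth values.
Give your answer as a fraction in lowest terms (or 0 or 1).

3/5

Take v = 2/5, w = 4/5:
¬v = ¬2/5 = 3/5
w ⇒ v = 4/5 ⇒ 2/5 = 3/5
¬v + (w ⇒ v) = 3/5 + 3/5 = 3/5
w ⇒ w = 4/5 ⇒ 4/5 = 1
(w ⇒ w) + w = 1 + 4/5 = 1
(¬v + (w ⇒ v)) · ((w ⇒ w) + w) = 3/5 · 1 = 3/5
No assignment yields a value below 3/5, so this is the minimum.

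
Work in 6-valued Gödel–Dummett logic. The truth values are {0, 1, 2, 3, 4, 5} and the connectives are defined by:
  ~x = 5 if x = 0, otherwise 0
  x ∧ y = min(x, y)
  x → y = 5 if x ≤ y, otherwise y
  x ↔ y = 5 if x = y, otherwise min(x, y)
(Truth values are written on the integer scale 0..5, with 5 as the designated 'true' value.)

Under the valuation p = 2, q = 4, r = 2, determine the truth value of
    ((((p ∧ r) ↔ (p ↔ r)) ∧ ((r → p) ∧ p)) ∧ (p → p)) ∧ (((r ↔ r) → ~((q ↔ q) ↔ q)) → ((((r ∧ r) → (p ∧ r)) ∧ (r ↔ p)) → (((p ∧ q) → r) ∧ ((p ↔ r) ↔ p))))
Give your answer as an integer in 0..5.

p ∧ r = 2 ∧ 2 = 2
p ↔ r = 2 ↔ 2 = 5
(p ∧ r) ↔ (p ↔ r) = 2 ↔ 5 = 2
r → p = 2 → 2 = 5
(r → p) ∧ p = 5 ∧ 2 = 2
((p ∧ r) ↔ (p ↔ r)) ∧ ((r → p) ∧ p) = 2 ∧ 2 = 2
p → p = 2 → 2 = 5
(((p ∧ r) ↔ (p ↔ r)) ∧ ((r → p) ∧ p)) ∧ (p → p) = 2 ∧ 5 = 2
r ↔ r = 2 ↔ 2 = 5
q ↔ q = 4 ↔ 4 = 5
(q ↔ q) ↔ q = 5 ↔ 4 = 4
~((q ↔ q) ↔ q) = ~4 = 0
(r ↔ r) → ~((q ↔ q) ↔ q) = 5 → 0 = 0
r ∧ r = 2 ∧ 2 = 2
p ∧ r = 2 ∧ 2 = 2
(r ∧ r) → (p ∧ r) = 2 → 2 = 5
r ↔ p = 2 ↔ 2 = 5
((r ∧ r) → (p ∧ r)) ∧ (r ↔ p) = 5 ∧ 5 = 5
p ∧ q = 2 ∧ 4 = 2
(p ∧ q) → r = 2 → 2 = 5
p ↔ r = 2 ↔ 2 = 5
(p ↔ r) ↔ p = 5 ↔ 2 = 2
((p ∧ q) → r) ∧ ((p ↔ r) ↔ p) = 5 ∧ 2 = 2
(((r ∧ r) → (p ∧ r)) ∧ (r ↔ p)) → (((p ∧ q) → r) ∧ ((p ↔ r) ↔ p)) = 5 → 2 = 2
((r ↔ r) → ~((q ↔ q) ↔ q)) → ((((r ∧ r) → (p ∧ r)) ∧ (r ↔ p)) → (((p ∧ q) → r) ∧ ((p ↔ r) ↔ p))) = 0 → 2 = 5
((((p ∧ r) ↔ (p ↔ r)) ∧ ((r → p) ∧ p)) ∧ (p → p)) ∧ (((r ↔ r) → ~((q ↔ q) ↔ q)) → ((((r ∧ r) → (p ∧ r)) ∧ (r ↔ p)) → (((p ∧ q) → r) ∧ ((p ↔ r) ↔ p)))) = 2 ∧ 5 = 2

2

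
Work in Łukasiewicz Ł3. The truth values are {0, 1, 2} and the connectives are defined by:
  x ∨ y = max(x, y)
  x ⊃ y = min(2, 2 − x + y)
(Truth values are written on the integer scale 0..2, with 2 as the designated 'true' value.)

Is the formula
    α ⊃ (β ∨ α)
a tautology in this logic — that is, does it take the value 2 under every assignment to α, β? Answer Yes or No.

Yes

α = 0, β = 0 ↦ 2
α = 0, β = 1 ↦ 2
α = 0, β = 2 ↦ 2
α = 1, β = 0 ↦ 2
α = 1, β = 1 ↦ 2
α = 1, β = 2 ↦ 2
α = 2, β = 0 ↦ 2
α = 2, β = 1 ↦ 2
α = 2, β = 2 ↦ 2
Every assignment gives a value ≥ 2.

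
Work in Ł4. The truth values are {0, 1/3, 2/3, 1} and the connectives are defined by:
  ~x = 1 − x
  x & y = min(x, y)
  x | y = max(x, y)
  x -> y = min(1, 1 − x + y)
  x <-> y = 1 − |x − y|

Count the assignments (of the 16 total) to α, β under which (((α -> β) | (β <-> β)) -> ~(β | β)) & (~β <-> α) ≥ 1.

1

α = 0, β = 0 ↦ 0  <
α = 0, β = 1/3 ↦ 1/3  <
α = 0, β = 2/3 ↦ 1/3  <
α = 0, β = 1 ↦ 0  <
α = 1/3, β = 0 ↦ 1/3  <
α = 1/3, β = 1/3 ↦ 2/3  <
α = 1/3, β = 2/3 ↦ 1/3  <
α = 1/3, β = 1 ↦ 0  <
α = 2/3, β = 0 ↦ 2/3  <
α = 2/3, β = 1/3 ↦ 2/3  <
α = 2/3, β = 2/3 ↦ 1/3  <
α = 2/3, β = 1 ↦ 0  <
α = 1, β = 0 ↦ 1  ≥
α = 1, β = 1/3 ↦ 2/3  <
α = 1, β = 2/3 ↦ 1/3  <
α = 1, β = 1 ↦ 0  <
So 1 of the 16 assignments meets the threshold.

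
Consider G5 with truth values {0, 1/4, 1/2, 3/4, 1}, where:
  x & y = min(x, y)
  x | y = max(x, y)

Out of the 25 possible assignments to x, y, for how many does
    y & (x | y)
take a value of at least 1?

value 1: 5 assignments (counts)
value 3/4: 5 assignments
value 1/2: 5 assignments
value 1/4: 5 assignments
value 0: 5 assignments
So 5 of the 25 assignments meet the threshold.

5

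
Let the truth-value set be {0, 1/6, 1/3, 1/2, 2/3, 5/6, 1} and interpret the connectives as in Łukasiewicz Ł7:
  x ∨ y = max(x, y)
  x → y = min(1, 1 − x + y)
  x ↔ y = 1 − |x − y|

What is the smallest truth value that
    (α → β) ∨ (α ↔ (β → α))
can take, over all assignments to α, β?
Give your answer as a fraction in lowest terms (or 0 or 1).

Take α = 1/2, β = 0:
α → β = 1/2 → 0 = 1/2
β → α = 0 → 1/2 = 1
α ↔ (β → α) = 1/2 ↔ 1 = 1/2
(α → β) ∨ (α ↔ (β → α)) = 1/2 ∨ 1/2 = 1/2
No assignment yields a value below 1/2, so this is the minimum.

1/2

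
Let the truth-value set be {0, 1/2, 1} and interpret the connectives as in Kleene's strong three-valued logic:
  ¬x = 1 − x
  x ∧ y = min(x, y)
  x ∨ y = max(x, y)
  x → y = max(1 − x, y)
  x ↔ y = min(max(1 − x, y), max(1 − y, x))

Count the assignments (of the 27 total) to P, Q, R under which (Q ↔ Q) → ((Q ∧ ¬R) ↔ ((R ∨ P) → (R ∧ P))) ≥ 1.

value 1: 5 assignments (counts)
value 1/2: 18 assignments
value 0: 4 assignments
So 5 of the 27 assignments meet the threshold.

5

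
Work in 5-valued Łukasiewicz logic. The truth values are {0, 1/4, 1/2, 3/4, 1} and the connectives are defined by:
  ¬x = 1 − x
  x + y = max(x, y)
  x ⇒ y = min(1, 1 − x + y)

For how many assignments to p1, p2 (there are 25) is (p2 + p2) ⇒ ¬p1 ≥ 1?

15

value 1: 15 assignments (counts)
value 3/4: 4 assignments
value 1/2: 3 assignments
value 1/4: 2 assignments
value 0: 1 assignment
So 15 of the 25 assignments meet the threshold.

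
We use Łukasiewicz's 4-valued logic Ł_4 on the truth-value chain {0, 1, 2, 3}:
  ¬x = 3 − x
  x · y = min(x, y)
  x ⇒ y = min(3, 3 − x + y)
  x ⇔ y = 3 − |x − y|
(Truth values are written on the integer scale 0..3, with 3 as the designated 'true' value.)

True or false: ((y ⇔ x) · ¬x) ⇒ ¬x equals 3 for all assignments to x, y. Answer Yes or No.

x = 0, y = 0 ↦ 3
x = 0, y = 1 ↦ 3
x = 0, y = 2 ↦ 3
x = 0, y = 3 ↦ 3
x = 1, y = 0 ↦ 3
x = 1, y = 1 ↦ 3
x = 1, y = 2 ↦ 3
x = 1, y = 3 ↦ 3
x = 2, y = 0 ↦ 3
x = 2, y = 1 ↦ 3
x = 2, y = 2 ↦ 3
x = 2, y = 3 ↦ 3
x = 3, y = 0 ↦ 3
x = 3, y = 1 ↦ 3
x = 3, y = 2 ↦ 3
x = 3, y = 3 ↦ 3
Every assignment gives a value ≥ 3.

Yes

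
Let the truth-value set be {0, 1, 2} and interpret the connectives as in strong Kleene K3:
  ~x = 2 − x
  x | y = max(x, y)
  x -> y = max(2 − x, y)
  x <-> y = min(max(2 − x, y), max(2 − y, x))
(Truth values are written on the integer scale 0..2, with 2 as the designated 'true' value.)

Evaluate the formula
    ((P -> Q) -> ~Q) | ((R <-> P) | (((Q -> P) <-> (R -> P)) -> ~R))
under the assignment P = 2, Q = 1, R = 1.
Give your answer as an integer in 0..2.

1

P -> Q = 2 -> 1 = 1
~Q = ~1 = 1
(P -> Q) -> ~Q = 1 -> 1 = 1
R <-> P = 1 <-> 2 = 1
Q -> P = 1 -> 2 = 2
R -> P = 1 -> 2 = 2
(Q -> P) <-> (R -> P) = 2 <-> 2 = 2
~R = ~1 = 1
((Q -> P) <-> (R -> P)) -> ~R = 2 -> 1 = 1
(R <-> P) | (((Q -> P) <-> (R -> P)) -> ~R) = 1 | 1 = 1
((P -> Q) -> ~Q) | ((R <-> P) | (((Q -> P) <-> (R -> P)) -> ~R)) = 1 | 1 = 1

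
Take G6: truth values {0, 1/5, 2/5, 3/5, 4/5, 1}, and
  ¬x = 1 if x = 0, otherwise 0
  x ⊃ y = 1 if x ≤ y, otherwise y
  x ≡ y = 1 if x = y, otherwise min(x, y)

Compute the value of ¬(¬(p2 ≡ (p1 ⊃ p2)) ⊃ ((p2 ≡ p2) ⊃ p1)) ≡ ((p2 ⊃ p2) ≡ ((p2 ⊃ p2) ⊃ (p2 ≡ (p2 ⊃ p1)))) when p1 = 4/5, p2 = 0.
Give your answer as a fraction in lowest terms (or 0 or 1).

p1 ⊃ p2 = 4/5 ⊃ 0 = 0
p2 ≡ (p1 ⊃ p2) = 0 ≡ 0 = 1
¬(p2 ≡ (p1 ⊃ p2)) = ¬1 = 0
p2 ≡ p2 = 0 ≡ 0 = 1
(p2 ≡ p2) ⊃ p1 = 1 ⊃ 4/5 = 4/5
¬(p2 ≡ (p1 ⊃ p2)) ⊃ ((p2 ≡ p2) ⊃ p1) = 0 ⊃ 4/5 = 1
¬(¬(p2 ≡ (p1 ⊃ p2)) ⊃ ((p2 ≡ p2) ⊃ p1)) = ¬1 = 0
p2 ⊃ p2 = 0 ⊃ 0 = 1
p2 ⊃ p2 = 0 ⊃ 0 = 1
p2 ⊃ p1 = 0 ⊃ 4/5 = 1
p2 ≡ (p2 ⊃ p1) = 0 ≡ 1 = 0
(p2 ⊃ p2) ⊃ (p2 ≡ (p2 ⊃ p1)) = 1 ⊃ 0 = 0
(p2 ⊃ p2) ≡ ((p2 ⊃ p2) ⊃ (p2 ≡ (p2 ⊃ p1))) = 1 ≡ 0 = 0
¬(¬(p2 ≡ (p1 ⊃ p2)) ⊃ ((p2 ≡ p2) ⊃ p1)) ≡ ((p2 ⊃ p2) ≡ ((p2 ⊃ p2) ⊃ (p2 ≡ (p2 ⊃ p1)))) = 0 ≡ 0 = 1

1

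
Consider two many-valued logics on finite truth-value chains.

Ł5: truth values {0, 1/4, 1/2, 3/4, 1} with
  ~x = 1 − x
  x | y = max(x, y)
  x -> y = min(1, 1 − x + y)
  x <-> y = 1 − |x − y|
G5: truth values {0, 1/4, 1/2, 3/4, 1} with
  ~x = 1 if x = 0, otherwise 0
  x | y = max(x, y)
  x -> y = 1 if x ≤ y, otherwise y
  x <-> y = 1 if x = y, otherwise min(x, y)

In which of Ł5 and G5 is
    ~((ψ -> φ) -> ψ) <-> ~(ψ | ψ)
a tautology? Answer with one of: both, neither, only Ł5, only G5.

only G5

In Ł5: at φ = 0, ψ = 1/4 the value is 3/4 — not a tautology.
In G5: every assignment gives 1 — tautology.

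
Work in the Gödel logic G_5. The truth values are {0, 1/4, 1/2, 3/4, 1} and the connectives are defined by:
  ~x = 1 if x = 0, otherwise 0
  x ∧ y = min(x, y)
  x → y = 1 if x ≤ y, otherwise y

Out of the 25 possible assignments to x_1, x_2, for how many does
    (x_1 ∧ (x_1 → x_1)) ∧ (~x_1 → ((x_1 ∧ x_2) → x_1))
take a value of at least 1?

value 1: 5 assignments (counts)
value 3/4: 5 assignments
value 1/2: 5 assignments
value 1/4: 5 assignments
value 0: 5 assignments
So 5 of the 25 assignments meet the threshold.

5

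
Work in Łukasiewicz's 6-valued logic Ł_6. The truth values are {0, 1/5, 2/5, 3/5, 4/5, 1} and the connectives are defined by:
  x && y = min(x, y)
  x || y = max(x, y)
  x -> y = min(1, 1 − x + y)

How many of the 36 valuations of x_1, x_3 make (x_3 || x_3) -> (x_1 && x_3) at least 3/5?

30

value 1: 21 assignments (counts)
value 4/5: 5 assignments (counts)
value 3/5: 4 assignments (counts)
value 2/5: 3 assignments
value 1/5: 2 assignments
value 0: 1 assignment
So 30 of the 36 assignments meet the threshold.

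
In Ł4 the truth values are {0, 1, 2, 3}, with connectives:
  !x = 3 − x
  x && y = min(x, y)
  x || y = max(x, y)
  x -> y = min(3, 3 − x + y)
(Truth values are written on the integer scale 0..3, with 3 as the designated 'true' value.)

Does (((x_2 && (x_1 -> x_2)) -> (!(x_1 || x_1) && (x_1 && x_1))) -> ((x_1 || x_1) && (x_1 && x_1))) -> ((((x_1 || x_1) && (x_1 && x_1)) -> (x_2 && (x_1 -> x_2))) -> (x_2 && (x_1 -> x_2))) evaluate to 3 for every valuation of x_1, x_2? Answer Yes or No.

No

Counterexample: take x_1 = 2, x_2 = 2.
x_1 -> x_2 = 2 -> 2 = 3
x_2 && (x_1 -> x_2) = 2 && 3 = 2
x_1 || x_1 = 2 || 2 = 2
!(x_1 || x_1) = !2 = 1
x_1 && x_1 = 2 && 2 = 2
!(x_1 || x_1) && (x_1 && x_1) = 1 && 2 = 1
(x_2 && (x_1 -> x_2)) -> (!(x_1 || x_1) && (x_1 && x_1)) = 2 -> 1 = 2
x_1 || x_1 = 2 || 2 = 2
x_1 && x_1 = 2 && 2 = 2
(x_1 || x_1) && (x_1 && x_1) = 2 && 2 = 2
((x_2 && (x_1 -> x_2)) -> (!(x_1 || x_1) && (x_1 && x_1))) -> ((x_1 || x_1) && (x_1 && x_1)) = 2 -> 2 = 3
x_1 || x_1 = 2 || 2 = 2
x_1 && x_1 = 2 && 2 = 2
(x_1 || x_1) && (x_1 && x_1) = 2 && 2 = 2
x_1 -> x_2 = 2 -> 2 = 3
x_2 && (x_1 -> x_2) = 2 && 3 = 2
((x_1 || x_1) && (x_1 && x_1)) -> (x_2 && (x_1 -> x_2)) = 2 -> 2 = 3
x_1 -> x_2 = 2 -> 2 = 3
x_2 && (x_1 -> x_2) = 2 && 3 = 2
(((x_1 || x_1) && (x_1 && x_1)) -> (x_2 && (x_1 -> x_2))) -> (x_2 && (x_1 -> x_2)) = 3 -> 2 = 2
(((x_2 && (x_1 -> x_2)) -> (!(x_1 || x_1) && (x_1 && x_1))) -> ((x_1 || x_1) && (x_1 && x_1))) -> ((((x_1 || x_1) && (x_1 && x_1)) -> (x_2 && (x_1 -> x_2))) -> (x_2 && (x_1 -> x_2))) = 3 -> 2 = 2
This gives 2 ≠ 3.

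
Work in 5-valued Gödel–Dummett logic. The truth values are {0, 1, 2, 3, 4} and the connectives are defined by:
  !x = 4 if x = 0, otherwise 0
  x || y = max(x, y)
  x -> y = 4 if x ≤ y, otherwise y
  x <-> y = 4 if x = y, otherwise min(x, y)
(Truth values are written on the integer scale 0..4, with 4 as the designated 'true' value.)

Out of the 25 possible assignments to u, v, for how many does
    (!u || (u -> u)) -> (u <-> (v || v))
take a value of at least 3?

value 4: 5 assignments (counts)
value 3: 2 assignments (counts)
value 2: 4 assignments
value 1: 6 assignments
value 0: 8 assignments
So 7 of the 25 assignments meet the threshold.

7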